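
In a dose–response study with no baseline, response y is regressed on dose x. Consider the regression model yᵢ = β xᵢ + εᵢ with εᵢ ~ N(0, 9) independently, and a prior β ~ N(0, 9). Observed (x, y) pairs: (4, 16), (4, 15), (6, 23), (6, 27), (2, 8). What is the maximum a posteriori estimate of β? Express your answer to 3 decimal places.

β̂_MAP = 4.037

log p(β | y) = −Σ(yᵢ − βxᵢ)²/(2·9) − β²/(2·9) + const.
Setting the derivative to zero: Σxᵢ(yᵢ − βxᵢ)/9 − β/9 = 0, so β = Σxᵢyᵢ / (Σxᵢ² + σ²/τ²).
Σxᵢyᵢ = 4·16 + 4·15 + 6·23 + 6·27 + 2·8 = 440; Σxᵢ² = 108; σ²/τ² = 1.
β̂_MAP = 440 / (108 + 1) = 440/109 ≈ 4.037.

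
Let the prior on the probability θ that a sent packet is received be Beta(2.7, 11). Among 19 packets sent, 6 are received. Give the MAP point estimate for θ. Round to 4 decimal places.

Prior: Beta(2.7, 11).
Data: 6 successes in 19 trials. The binomial likelihood contributes θ^6(1−θ)^13, so the posterior is Beta(2.7+6, 11+13) = Beta(8.7, 24).
For Beta(a, b) with a, b > 1 the mode is (a−1)/(a+b−2) = 7.7/30.7 ≈ 0.2508.

θ̂_MAP = 0.2508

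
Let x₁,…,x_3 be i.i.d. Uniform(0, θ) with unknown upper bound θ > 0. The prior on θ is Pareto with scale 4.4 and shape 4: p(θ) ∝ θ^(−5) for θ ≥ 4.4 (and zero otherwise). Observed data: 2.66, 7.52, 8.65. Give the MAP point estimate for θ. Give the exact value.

θ̂_MAP = 8.65

The Uniform(0, θ) likelihood is θ^(−n) for θ ≥ max(xᵢ), zero otherwise. Here max(xᵢ) = 8.65.
Posterior ∝ θ^(−5) · θ^(−3) = θ^(−8) on θ ≥ max(4.4, 8.65) = 8.65.
This density is strictly decreasing in θ, so the posterior mode lies at the lower boundary of the support.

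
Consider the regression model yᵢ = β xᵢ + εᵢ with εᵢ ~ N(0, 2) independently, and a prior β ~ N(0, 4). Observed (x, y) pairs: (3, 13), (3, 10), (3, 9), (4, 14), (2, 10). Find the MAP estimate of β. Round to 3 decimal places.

β̂_MAP = 3.621

log p(β | y) = −Σ(yᵢ − βxᵢ)²/(2·2) − β²/(2·4) + const.
Setting the derivative to zero: Σxᵢ(yᵢ − βxᵢ)/2 − β/4 = 0, so β = Σxᵢyᵢ / (Σxᵢ² + σ²/τ²).
Σxᵢyᵢ = 3·13 + 3·10 + 3·9 + 4·14 + 2·10 = 172; Σxᵢ² = 47; σ²/τ² = 0.5.
β̂_MAP = 172 / (47 + 0.5) = 172/47.5 ≈ 3.621.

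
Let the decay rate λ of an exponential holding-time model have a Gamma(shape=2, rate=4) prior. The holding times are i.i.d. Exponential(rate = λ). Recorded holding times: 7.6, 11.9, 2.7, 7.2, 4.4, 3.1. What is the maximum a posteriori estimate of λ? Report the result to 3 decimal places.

The Exponential(rate=λ) likelihood is ∝ λ^n e^(−λΣtᵢ). Here n = 6 and Σtᵢ = 7.6 + 11.9 + 2.7 + 7.2 + 4.4 + 3.1 = 36.9.
Posterior ∝ λe^(−4λ) · λ^6e^(−36.9λ) = λ^7e^(−40.9λ), i.e. Gamma(8, 40.9).
Mode = (a−1)/b = 7/40.9 ≈ 0.171.

λ̂_MAP = 0.171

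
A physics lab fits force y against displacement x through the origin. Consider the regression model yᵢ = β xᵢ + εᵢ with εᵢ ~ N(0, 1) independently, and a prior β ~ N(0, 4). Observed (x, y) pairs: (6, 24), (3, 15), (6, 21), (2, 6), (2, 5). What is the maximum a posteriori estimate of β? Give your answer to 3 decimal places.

log p(β | y) = −Σ(yᵢ − βxᵢ)²/(2·1) − β²/(2·4) + const.
Setting the derivative to zero: Σxᵢ(yᵢ − βxᵢ)/1 − β/4 = 0, so β = Σxᵢyᵢ / (Σxᵢ² + σ²/τ²).
Σxᵢyᵢ = 6·24 + 3·15 + 6·21 + 2·6 + 2·5 = 337; Σxᵢ² = 89; σ²/τ² = 0.25.
β̂_MAP = 337 / (89 + 0.25) = 337/89.25 ≈ 3.776.

β̂_MAP = 3.776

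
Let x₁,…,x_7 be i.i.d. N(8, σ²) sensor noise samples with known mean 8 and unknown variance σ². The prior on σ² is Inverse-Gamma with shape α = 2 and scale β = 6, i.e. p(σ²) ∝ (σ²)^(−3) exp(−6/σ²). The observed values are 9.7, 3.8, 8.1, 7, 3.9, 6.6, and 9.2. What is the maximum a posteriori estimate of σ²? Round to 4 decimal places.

Sum of squared deviations about the known mean: SS = (9.7−8)² + (3.8−8)² + (8.1−8)² + (7−8)² + (3.9−8)² + (6.6−8)² + (9.2−8)² = 41.75.
The Normal likelihood contributes (σ²)^(−n/2) exp(−SS/(2σ²)), so the posterior is Inverse-Gamma(α + n/2, β + SS/2) = Inverse-Gamma(5.5, 26.875).
The mode of Inverse-Gamma(a, b) is b/(a+1) = 26.875/6.5 ≈ 4.1346.

σ̂²_MAP = 4.1346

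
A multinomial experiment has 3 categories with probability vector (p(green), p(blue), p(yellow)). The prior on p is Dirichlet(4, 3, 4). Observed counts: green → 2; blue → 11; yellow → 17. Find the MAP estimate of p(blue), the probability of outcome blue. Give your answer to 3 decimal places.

The posterior is Dirichlet(αᵢ + nᵢ) = Dirichlet(6, 14, 21).
For a Dirichlet(a₁,…,a_K) with all aᵢ > 1, the mode has j-th component (aⱼ − 1)/(Σaᵢ − K).
Here Σaᵢ = 41 and K = 3, so p(blue) = (14 − 1)/(41 − 3) = 13/38 ≈ 0.342.

MAP estimate of p(blue) = 0.342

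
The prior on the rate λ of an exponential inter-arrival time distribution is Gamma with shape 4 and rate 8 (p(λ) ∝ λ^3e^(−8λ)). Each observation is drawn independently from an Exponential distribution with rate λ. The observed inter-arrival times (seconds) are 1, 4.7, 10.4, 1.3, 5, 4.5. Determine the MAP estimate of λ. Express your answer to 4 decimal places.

λ̂_MAP = 0.2579

The Exponential(rate=λ) likelihood is ∝ λ^n e^(−λΣtᵢ). Here n = 6 and Σtᵢ = 1 + 4.7 + 10.4 + 1.3 + 5 + 4.5 = 26.9.
Posterior ∝ λ^3e^(−8λ) · λ^6e^(−26.9λ) = λ^9e^(−34.9λ), i.e. Gamma(10, 34.9).
Mode = (a−1)/b = 9/34.9 ≈ 0.2579.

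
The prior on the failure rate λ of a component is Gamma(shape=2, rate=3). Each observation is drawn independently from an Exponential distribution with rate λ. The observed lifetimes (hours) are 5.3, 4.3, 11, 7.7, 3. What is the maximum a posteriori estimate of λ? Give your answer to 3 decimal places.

The Exponential(rate=λ) likelihood is ∝ λ^n e^(−λΣtᵢ). Here n = 5 and Σtᵢ = 5.3 + 4.3 + 11 + 7.7 + 3 = 31.3.
Posterior ∝ λe^(−3λ) · λ^5e^(−31.3λ) = λ^6e^(−34.3λ), i.e. Gamma(7, 34.3).
Mode = (a−1)/b = 6/34.3 ≈ 0.175.

λ̂_MAP = 0.175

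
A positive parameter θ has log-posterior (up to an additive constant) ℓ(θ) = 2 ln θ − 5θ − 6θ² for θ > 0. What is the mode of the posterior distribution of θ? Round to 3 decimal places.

θ̂_MAP = 0.250

ℓ'(θ) = 2/θ − 5 − 12θ. Setting this to zero and multiplying by θ: 12θ² + 5θ − 2 = 0.
θ = (−5 + √(5² + 4·12·2)) / (2·12) = (−5 + √121) / 24 = (−5 + 11)/24 = 1/4.
ℓ''(θ) = −2/θ² − 12 < 0, confirming a maximum.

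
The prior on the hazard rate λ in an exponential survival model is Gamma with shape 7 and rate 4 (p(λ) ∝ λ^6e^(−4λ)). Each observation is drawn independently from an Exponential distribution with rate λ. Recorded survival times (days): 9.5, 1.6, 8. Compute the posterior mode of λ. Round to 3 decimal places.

The Exponential(rate=λ) likelihood is ∝ λ^n e^(−λΣtᵢ). Here n = 3 and Σtᵢ = 9.5 + 1.6 + 8 = 19.1.
Posterior ∝ λ^6e^(−4λ) · λ^3e^(−19.1λ) = λ^9e^(−23.1λ), i.e. Gamma(10, 23.1).
Mode = (a−1)/b = 9/23.1 ≈ 0.390.

λ̂_MAP = 0.390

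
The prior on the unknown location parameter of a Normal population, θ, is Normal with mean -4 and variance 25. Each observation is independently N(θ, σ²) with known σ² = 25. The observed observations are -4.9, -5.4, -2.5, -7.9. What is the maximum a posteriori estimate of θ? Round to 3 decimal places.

n = 4; x̄ = ((-4.9) + (-5.4) + (-2.5) + (-7.9))/4 = -20.7/4 = -5.175.
For a Normal prior and Normal likelihood with known variance, the posterior is Normal; its mode equals its mean, the precision-weighted average.
Prior precision 1/σ₀² = 1/25 = 0.04; data precision n/σ² = 4/25 = 0.16.
θ̂ = (0.04·(-4) + 0.16·(-5.175)) / (0.04 + 0.16) = (-0.988)/0.2 = -4.940.

θ̂_MAP = -4.940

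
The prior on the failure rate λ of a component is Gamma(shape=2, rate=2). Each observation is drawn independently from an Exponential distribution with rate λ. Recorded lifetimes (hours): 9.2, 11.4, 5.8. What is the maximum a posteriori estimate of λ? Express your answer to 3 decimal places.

The Exponential(rate=λ) likelihood is ∝ λ^n e^(−λΣtᵢ). Here n = 3 and Σtᵢ = 9.2 + 11.4 + 5.8 = 26.4.
Posterior ∝ λe^(−2λ) · λ^3e^(−26.4λ) = λ^4e^(−28.4λ), i.e. Gamma(5, 28.4).
Mode = (a−1)/b = 4/28.4 ≈ 0.141.

λ̂_MAP = 0.141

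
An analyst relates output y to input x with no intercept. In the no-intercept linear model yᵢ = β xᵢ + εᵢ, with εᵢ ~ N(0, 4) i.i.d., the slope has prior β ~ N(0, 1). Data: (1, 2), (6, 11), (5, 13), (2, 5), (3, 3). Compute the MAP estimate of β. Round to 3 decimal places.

β̂_MAP = 1.924

log p(β | y) = −Σ(yᵢ − βxᵢ)²/(2·4) − β²/(2·1) + const.
Setting the derivative to zero: Σxᵢ(yᵢ − βxᵢ)/4 − β/1 = 0, so β = Σxᵢyᵢ / (Σxᵢ² + σ²/τ²).
Σxᵢyᵢ = 1·2 + 6·11 + 5·13 + 2·5 + 3·3 = 152; Σxᵢ² = 75; σ²/τ² = 4.
β̂_MAP = 152 / (75 + 4) = 152/79 ≈ 1.924.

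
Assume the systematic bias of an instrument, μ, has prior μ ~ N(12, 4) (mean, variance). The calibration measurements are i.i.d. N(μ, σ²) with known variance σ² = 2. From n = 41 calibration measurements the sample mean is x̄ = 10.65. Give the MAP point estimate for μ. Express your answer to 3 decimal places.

n = 41, x̄ = 10.65.
For a Normal prior and Normal likelihood with known variance, the posterior is Normal; its mode equals its mean, the precision-weighted average.
Prior precision 1/σ₀² = 1/4 = 0.25; data precision n/σ² = 41/2 = 20.5.
μ̂ = (0.25·12 + 20.5·10.65) / (0.25 + 20.5) = 221.325/20.75 = 8853/830 ≈ 10.666.

μ̂_MAP = 10.666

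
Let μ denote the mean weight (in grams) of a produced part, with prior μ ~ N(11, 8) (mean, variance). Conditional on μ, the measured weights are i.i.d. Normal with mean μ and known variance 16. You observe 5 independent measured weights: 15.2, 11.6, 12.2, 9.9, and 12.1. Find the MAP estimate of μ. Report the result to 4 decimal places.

n = 5; x̄ = (15.2 + 11.6 + 12.2 + 9.9 + 12.1)/5 = 61/5 = 12.2.
For a Normal prior and Normal likelihood with known variance, the posterior is Normal; its mode equals its mean, the precision-weighted average.
Prior precision 1/σ₀² = 1/8 = 0.125; data precision n/σ² = 5/16 = 0.3125.
μ̂ = (0.125·11 + 0.3125·12.2) / (0.125 + 0.3125) = 5.1875/0.4375 = 83/7 ≈ 11.8571.

μ̂_MAP = 11.8571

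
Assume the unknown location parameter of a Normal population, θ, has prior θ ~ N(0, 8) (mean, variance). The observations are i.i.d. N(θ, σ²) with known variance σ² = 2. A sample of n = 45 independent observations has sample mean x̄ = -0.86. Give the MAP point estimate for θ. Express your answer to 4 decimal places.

θ̂_MAP = -0.8552

n = 45, x̄ = -0.86.
For a Normal prior and Normal likelihood with known variance, the posterior is Normal; its mode equals its mean, the precision-weighted average.
Prior precision 1/σ₀² = 1/8 = 0.125; data precision n/σ² = 45/2 = 22.5.
θ̂ = (0.125·0 + 22.5·(-0.86)) / (0.125 + 22.5) = (-19.35)/22.625 = -774/905 ≈ -0.8552.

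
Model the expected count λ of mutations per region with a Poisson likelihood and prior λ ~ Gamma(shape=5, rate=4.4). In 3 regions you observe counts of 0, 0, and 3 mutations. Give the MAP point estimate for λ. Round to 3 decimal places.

λ̂_MAP = 0.946

Σxᵢ = 0+0+3 = 3, with n = 3.
Posterior ∝ λ^4e^(−4.4λ) · λ^3e^(−3λ) = λ^7e^(−7.4λ), i.e. Gamma(shape=8, rate=7.4).
The mode of a Gamma(a, b) with a ≥ 1 (shape–rate) is (a−1)/b = 7/7.4 ≈ 0.946.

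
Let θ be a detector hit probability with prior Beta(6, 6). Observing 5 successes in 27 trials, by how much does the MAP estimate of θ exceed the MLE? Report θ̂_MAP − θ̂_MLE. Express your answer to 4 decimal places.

MAP − MLE = 0.0851

Posterior is Beta(11, 28); MAP = (11−1)/(39−2) = 10/37 ≈ 0.27027.
MLE ignores the prior: θ̂_MLE = k/n = 5/27 ≈ 0.18519.
Difference = 10/37 − 5/27 = 85/999 ≈ 0.0851.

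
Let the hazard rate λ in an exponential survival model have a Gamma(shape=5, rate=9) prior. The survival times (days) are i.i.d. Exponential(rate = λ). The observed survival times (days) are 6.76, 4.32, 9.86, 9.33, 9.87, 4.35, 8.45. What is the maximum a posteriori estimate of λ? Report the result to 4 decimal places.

λ̂_MAP = 0.1776

The Exponential(rate=λ) likelihood is ∝ λ^n e^(−λΣtᵢ). Here n = 7 and Σtᵢ = 6.76 + 4.32 + 9.86 + 9.33 + 9.87 + 4.35 + 8.45 = 52.94.
Posterior ∝ λ^4e^(−9λ) · λ^7e^(−52.94λ) = λ^11e^(−61.94λ), i.e. Gamma(12, 61.94).
Mode = (a−1)/b = 11/61.94 ≈ 0.1776.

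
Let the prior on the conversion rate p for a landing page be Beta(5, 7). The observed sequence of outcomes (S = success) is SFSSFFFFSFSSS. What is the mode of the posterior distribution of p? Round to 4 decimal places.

Prior: Beta(5, 7).
Data: 7 successes in 13 trials (from the sequence). The binomial likelihood contributes p^7(1−p)^6, so the posterior is Beta(5+7, 7+6) = Beta(12, 13).
For Beta(a, b) with a, b > 1 the mode is (a−1)/(a+b−2) = 11/23 ≈ 0.4783.

p̂_MAP = 0.4783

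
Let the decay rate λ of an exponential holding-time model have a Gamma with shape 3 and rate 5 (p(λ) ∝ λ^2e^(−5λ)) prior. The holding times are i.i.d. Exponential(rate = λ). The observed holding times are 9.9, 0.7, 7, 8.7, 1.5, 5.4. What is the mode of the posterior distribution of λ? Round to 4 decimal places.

The Exponential(rate=λ) likelihood is ∝ λ^n e^(−λΣtᵢ). Here n = 6 and Σtᵢ = 9.9 + 0.7 + 7 + 8.7 + 1.5 + 5.4 = 33.2.
Posterior ∝ λ^2e^(−5λ) · λ^6e^(−33.2λ) = λ^8e^(−38.2λ), i.e. Gamma(9, 38.2).
Mode = (a−1)/b = 8/38.2 ≈ 0.2094.

λ̂_MAP = 0.2094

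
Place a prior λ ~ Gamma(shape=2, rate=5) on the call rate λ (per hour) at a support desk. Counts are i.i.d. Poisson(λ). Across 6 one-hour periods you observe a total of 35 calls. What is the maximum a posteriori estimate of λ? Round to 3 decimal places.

λ̂_MAP = 3.273

Σxᵢ = 35, n = 6.
Posterior ∝ λe^(−5λ) · λ^35e^(−6λ) = λ^36e^(−11λ), i.e. Gamma(shape=37, rate=11).
The mode of a Gamma(a, b) with a ≥ 1 (shape–rate) is (a−1)/b = 36/11 ≈ 3.273.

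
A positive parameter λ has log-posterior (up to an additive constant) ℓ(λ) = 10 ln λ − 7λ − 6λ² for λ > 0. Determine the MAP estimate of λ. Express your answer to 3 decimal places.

ℓ'(λ) = 10/λ − 7 − 12λ. Setting this to zero and multiplying by λ: 12λ² + 7λ − 10 = 0.
λ = (−7 + √(7² + 4·12·10)) / (2·12) = (−7 + √529) / 24 = (−7 + 23)/24 = 2/3.
ℓ''(λ) = −10/λ² − 12 < 0, confirming a maximum.

λ̂_MAP = 0.667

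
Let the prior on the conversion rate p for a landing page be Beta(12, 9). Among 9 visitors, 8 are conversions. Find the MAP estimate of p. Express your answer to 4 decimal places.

Prior: Beta(12, 9).
Data: 8 successes in 9 trials. The binomial likelihood contributes p^8(1−p)^1, so the posterior is Beta(12+8, 9+1) = Beta(20, 10).
For Beta(a, b) with a, b > 1 the mode is (a−1)/(a+b−2) = 19/28 ≈ 0.6786.

p̂_MAP = 0.6786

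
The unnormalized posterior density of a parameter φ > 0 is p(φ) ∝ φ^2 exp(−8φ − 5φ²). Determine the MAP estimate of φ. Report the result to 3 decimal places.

ℓ'(φ) = 2/φ − 8 − 10φ. Setting this to zero and multiplying by φ: 10φ² + 8φ − 2 = 0.
φ = (−8 + √(8² + 4·10·2)) / (2·10) = (−8 + √144) / 20 = (−8 + 12)/20 = 1/5.
ℓ''(φ) = −2/φ² − 10 < 0, confirming a maximum.

φ̂_MAP = 0.200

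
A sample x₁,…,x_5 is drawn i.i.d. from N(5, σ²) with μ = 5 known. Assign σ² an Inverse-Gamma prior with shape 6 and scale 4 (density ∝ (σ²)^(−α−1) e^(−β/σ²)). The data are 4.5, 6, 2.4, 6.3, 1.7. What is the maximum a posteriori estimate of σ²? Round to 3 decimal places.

Sum of squared deviations about the known mean: SS = (4.5−5)² + (6−5)² + (2.4−5)² + (6.3−5)² + (1.7−5)² = 20.59.
The Normal likelihood contributes (σ²)^(−n/2) exp(−SS/(2σ²)), so the posterior is Inverse-Gamma(α + n/2, β + SS/2) = Inverse-Gamma(8.5, 14.295).
The mode of Inverse-Gamma(a, b) is b/(a+1) = 14.295/9.5 ≈ 1.505.

σ̂²_MAP = 1.505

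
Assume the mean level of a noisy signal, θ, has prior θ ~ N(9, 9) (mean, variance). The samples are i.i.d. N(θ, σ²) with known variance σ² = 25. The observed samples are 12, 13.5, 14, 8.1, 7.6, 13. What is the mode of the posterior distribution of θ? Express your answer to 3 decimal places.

θ̂_MAP = 10.618

n = 6; x̄ = (12 + 13.5 + 14 + 8.1 + 7.6 + 13)/6 = 68.2/6 = 341/30 ≈ 11.3667.
For a Normal prior and Normal likelihood with known variance, the posterior is Normal; its mode equals its mean, the precision-weighted average.
Prior precision 1/σ₀² = 1/9; data precision n/σ² = 6/25 = 0.24.
θ̂ = ((1/9)·9 + 0.24·(341/30)) / (1/9 + 0.24) = 3.728/(79/225) = 4194/395 ≈ 10.618.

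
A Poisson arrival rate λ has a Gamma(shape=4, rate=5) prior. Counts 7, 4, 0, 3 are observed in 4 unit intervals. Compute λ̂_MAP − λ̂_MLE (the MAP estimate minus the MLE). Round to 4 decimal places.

MAP − MLE = -1.6111

Σxᵢ = 14. Posterior is Gamma(18, 9); MAP = (18−1)/9 = 17/9 ≈ 1.88889.
MLE = x̄ = 14/4 ≈ 3.50000.
Difference = 17/9 − 14/4 = -29/18 ≈ -1.6111.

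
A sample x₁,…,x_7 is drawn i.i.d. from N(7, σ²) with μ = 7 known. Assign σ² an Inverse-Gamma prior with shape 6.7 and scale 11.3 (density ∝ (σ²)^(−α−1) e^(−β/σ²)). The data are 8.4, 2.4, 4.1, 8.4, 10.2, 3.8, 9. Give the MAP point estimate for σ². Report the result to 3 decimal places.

Sum of squared deviations about the known mean: SS = (8.4−7)² + (2.4−7)² + (4.1−7)² + (8.4−7)² + (10.2−7)² + (3.8−7)² + (9−7)² = 57.97.
The Normal likelihood contributes (σ²)^(−n/2) exp(−SS/(2σ²)), so the posterior is Inverse-Gamma(α + n/2, β + SS/2) = Inverse-Gamma(10.2, 40.285).
The mode of Inverse-Gamma(a, b) is b/(a+1) = 40.285/11.2 ≈ 3.597.

σ̂²_MAP = 3.597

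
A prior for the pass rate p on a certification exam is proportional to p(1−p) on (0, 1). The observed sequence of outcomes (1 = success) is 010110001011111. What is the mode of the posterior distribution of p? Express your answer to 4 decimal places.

The prior density ∝ p(1−p)^1 is the kernel of Beta(2, 2).
Data: 9 successes in 15 trials (from the sequence). The binomial likelihood contributes p^9(1−p)^6, so the posterior is Beta(2+9, 2+6) = Beta(11, 8).
For Beta(a, b) with a, b > 1 the mode is (a−1)/(a+b−2) = 10/17 ≈ 0.5882.

p̂_MAP = 0.5882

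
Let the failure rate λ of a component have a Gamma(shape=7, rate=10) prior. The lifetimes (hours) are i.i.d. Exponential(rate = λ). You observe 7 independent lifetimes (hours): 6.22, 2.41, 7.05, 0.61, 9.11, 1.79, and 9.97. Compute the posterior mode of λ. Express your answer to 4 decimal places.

The Exponential(rate=λ) likelihood is ∝ λ^n e^(−λΣtᵢ). Here n = 7 and Σtᵢ = 6.22 + 2.41 + 7.05 + 0.61 + 9.11 + 1.79 + 9.97 = 37.16.
Posterior ∝ λ^6e^(−10λ) · λ^7e^(−37.16λ) = λ^13e^(−47.16λ), i.e. Gamma(14, 47.16).
Mode = (a−1)/b = 13/47.16 ≈ 0.2757.

λ̂_MAP = 0.2757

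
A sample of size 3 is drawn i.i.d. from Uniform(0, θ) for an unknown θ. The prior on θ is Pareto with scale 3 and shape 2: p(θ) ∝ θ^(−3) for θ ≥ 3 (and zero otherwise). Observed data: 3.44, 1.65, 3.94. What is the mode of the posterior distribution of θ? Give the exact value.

The Uniform(0, θ) likelihood is θ^(−n) for θ ≥ max(xᵢ), zero otherwise. Here max(xᵢ) = 3.94.
Posterior ∝ θ^(−3) · θ^(−3) = θ^(−6) on θ ≥ max(3, 3.94) = 3.94.
This density is strictly decreasing in θ, so the posterior mode lies at the lower boundary of the support.

θ̂_MAP = 3.94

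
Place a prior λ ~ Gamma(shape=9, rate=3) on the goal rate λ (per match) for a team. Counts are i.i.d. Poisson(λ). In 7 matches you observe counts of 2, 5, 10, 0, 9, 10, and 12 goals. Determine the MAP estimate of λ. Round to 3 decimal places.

λ̂_MAP = 5.600

Σxᵢ = 2+5+10+0+9+10+12 = 48, with n = 7.
Posterior ∝ λ^8e^(−3λ) · λ^48e^(−7λ) = λ^56e^(−10λ), i.e. Gamma(shape=57, rate=10).
The mode of a Gamma(a, b) with a ≥ 1 (shape–rate) is (a−1)/b = 56/10 ≈ 5.600.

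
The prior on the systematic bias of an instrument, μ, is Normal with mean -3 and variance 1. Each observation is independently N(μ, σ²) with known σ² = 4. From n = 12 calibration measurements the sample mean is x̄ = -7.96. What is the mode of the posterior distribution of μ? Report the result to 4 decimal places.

n = 12, x̄ = -7.96.
For a Normal prior and Normal likelihood with known variance, the posterior is Normal; its mode equals its mean, the precision-weighted average.
Prior precision 1/σ₀² = 1/1 = 1; data precision n/σ² = 12/4 = 3.
μ̂ = (1·(-3) + 3·(-7.96)) / (1 + 3) = (-26.88)/4 = -6.7200.

μ̂_MAP = -6.7200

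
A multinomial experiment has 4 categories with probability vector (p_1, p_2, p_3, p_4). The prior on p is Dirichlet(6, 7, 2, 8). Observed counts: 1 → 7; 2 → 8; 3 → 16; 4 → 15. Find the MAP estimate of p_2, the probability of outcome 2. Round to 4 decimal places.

The posterior is Dirichlet(αᵢ + nᵢ) = Dirichlet(13, 15, 18, 23).
For a Dirichlet(a₁,…,a_K) with all aᵢ > 1, the mode has j-th component (aⱼ − 1)/(Σaᵢ − K).
Here Σaᵢ = 69 and K = 4, so p_2 = (15 − 1)/(69 − 4) = 14/65 ≈ 0.2154.

MAP estimate: 0.2154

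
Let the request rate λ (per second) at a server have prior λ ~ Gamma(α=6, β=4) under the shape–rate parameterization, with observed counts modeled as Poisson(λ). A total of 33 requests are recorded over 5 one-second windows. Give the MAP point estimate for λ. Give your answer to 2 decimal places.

Σxᵢ = 33, n = 5.
Posterior ∝ λ^5e^(−4λ) · λ^33e^(−5λ) = λ^38e^(−9λ), i.e. Gamma(shape=39, rate=9).
The mode of a Gamma(a, b) with a ≥ 1 (shape–rate) is (a−1)/b = 38/9 ≈ 4.22.

λ̂_MAP = 4.22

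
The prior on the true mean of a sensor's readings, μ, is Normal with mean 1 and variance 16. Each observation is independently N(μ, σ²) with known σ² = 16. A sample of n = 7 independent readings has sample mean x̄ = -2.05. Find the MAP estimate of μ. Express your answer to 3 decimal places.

n = 7, x̄ = -2.05.
For a Normal prior and Normal likelihood with known variance, the posterior is Normal; its mode equals its mean, the precision-weighted average.
Prior precision 1/σ₀² = 1/16 = 0.0625; data precision n/σ² = 7/16 = 0.4375.
μ̂ = (0.0625·1 + 0.4375·(-2.05)) / (0.0625 + 0.4375) = (-0.834375)/0.5 = -1.66875 ≈ -1.669.

μ̂_MAP = -1.669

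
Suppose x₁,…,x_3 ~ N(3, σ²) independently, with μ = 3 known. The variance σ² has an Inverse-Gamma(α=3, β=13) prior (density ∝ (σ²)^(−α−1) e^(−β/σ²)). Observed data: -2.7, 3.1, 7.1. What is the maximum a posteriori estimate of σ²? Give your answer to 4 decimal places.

Sum of squared deviations about the known mean: SS = (-2.7−3)² + (3.1−3)² + (7.1−3)² = 49.31.
The Normal likelihood contributes (σ²)^(−n/2) exp(−SS/(2σ²)), so the posterior is Inverse-Gamma(α + n/2, β + SS/2) = Inverse-Gamma(4.5, 37.655).
The mode of Inverse-Gamma(a, b) is b/(a+1) = 37.655/5.5 ≈ 6.8464.

σ̂²_MAP = 6.8464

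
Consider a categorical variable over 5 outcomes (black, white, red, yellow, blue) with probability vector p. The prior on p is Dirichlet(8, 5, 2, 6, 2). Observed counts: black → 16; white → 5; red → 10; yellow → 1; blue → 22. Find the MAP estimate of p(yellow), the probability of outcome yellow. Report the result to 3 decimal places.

The posterior is Dirichlet(αᵢ + nᵢ) = Dirichlet(24, 10, 12, 7, 24).
For a Dirichlet(a₁,…,a_K) with all aᵢ > 1, the mode has j-th component (aⱼ − 1)/(Σaᵢ − K).
Here Σaᵢ = 77 and K = 5, so p(yellow) = (7 − 1)/(77 − 5) = 6/72 ≈ 0.083.

MAP estimate of p(yellow) = 0.083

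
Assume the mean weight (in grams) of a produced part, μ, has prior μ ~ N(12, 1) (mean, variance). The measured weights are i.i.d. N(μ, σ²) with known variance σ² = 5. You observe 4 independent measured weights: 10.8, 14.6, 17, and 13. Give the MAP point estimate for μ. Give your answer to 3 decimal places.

μ̂_MAP = 12.822

n = 4; x̄ = (10.8 + 14.6 + 17 + 13)/4 = 55.4/4 = 13.85.
For a Normal prior and Normal likelihood with known variance, the posterior is Normal; its mode equals its mean, the precision-weighted average.
Prior precision 1/σ₀² = 1/1 = 1; data precision n/σ² = 4/5 = 0.8.
μ̂ = (1·12 + 0.8·13.85) / (1 + 0.8) = 23.08/1.8 = 577/45 ≈ 12.822.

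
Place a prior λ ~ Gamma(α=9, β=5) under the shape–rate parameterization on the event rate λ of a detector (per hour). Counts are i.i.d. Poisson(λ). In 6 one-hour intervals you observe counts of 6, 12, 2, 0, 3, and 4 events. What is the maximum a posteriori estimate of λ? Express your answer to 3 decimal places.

λ̂_MAP = 3.182

Σxᵢ = 6+12+2+0+3+4 = 27, with n = 6.
Posterior ∝ λ^8e^(−5λ) · λ^27e^(−6λ) = λ^35e^(−11λ), i.e. Gamma(shape=36, rate=11).
The mode of a Gamma(a, b) with a ≥ 1 (shape–rate) is (a−1)/b = 35/11 ≈ 3.182.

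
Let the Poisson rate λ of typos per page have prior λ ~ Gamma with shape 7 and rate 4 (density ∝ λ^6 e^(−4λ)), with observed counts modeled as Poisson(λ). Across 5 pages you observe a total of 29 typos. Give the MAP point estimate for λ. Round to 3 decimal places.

λ̂_MAP = 3.889

Σxᵢ = 29, n = 5.
Posterior ∝ λ^6e^(−4λ) · λ^29e^(−5λ) = λ^35e^(−9λ), i.e. Gamma(shape=36, rate=9).
The mode of a Gamma(a, b) with a ≥ 1 (shape–rate) is (a−1)/b = 35/9 ≈ 3.889.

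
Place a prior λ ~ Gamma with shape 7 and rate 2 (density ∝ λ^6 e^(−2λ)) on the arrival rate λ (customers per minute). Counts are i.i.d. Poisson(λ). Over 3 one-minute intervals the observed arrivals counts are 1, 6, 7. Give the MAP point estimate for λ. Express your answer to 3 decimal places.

Σxᵢ = 1+6+7 = 14, with n = 3.
Posterior ∝ λ^6e^(−2λ) · λ^14e^(−3λ) = λ^20e^(−5λ), i.e. Gamma(shape=21, rate=5).
The mode of a Gamma(a, b) with a ≥ 1 (shape–rate) is (a−1)/b = 20/5 ≈ 4.000.

λ̂_MAP = 4.000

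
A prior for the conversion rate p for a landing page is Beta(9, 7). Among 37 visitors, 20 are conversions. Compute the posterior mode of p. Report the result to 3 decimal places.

p̂_MAP = 0.549

Prior: Beta(9, 7).
Data: 20 successes in 37 trials. The binomial likelihood contributes p^20(1−p)^17, so the posterior is Beta(9+20, 7+17) = Beta(29, 24).
For Beta(a, b) with a, b > 1 the mode is (a−1)/(a+b−2) = 28/51 ≈ 0.549.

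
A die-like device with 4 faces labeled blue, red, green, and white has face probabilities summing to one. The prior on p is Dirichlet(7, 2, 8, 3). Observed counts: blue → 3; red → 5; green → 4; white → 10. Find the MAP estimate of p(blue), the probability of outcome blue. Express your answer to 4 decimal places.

The posterior is Dirichlet(αᵢ + nᵢ) = Dirichlet(10, 7, 12, 13).
For a Dirichlet(a₁,…,a_K) with all aᵢ > 1, the mode has j-th component (aⱼ − 1)/(Σaᵢ − K).
Here Σaᵢ = 42 and K = 4, so p(blue) = (10 − 1)/(42 − 4) = 9/38 ≈ 0.2368.

MAP estimate of p(blue) = 0.2368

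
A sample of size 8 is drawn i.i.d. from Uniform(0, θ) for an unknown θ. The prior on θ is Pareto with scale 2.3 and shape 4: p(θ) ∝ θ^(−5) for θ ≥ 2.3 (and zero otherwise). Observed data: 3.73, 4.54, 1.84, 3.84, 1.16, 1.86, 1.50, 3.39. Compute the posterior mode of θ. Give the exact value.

The Uniform(0, θ) likelihood is θ^(−n) for θ ≥ max(xᵢ), zero otherwise. Here max(xᵢ) = 4.54.
Posterior ∝ θ^(−5) · θ^(−8) = θ^(−13) on θ ≥ max(2.3, 4.54) = 4.54.
This density is strictly decreasing in θ, so the posterior mode lies at the lower boundary of the support.

θ̂_MAP = 4.54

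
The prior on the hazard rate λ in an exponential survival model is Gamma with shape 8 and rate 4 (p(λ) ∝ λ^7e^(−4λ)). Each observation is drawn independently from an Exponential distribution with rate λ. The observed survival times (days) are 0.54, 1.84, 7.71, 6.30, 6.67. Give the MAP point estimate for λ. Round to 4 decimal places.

λ̂_MAP = 0.4435

The Exponential(rate=λ) likelihood is ∝ λ^n e^(−λΣtᵢ). Here n = 5 and Σtᵢ = 0.54 + 1.84 + 7.71 + 6.30 + 6.67 = 23.06.
Posterior ∝ λ^7e^(−4λ) · λ^5e^(−23.06λ) = λ^12e^(−27.06λ), i.e. Gamma(13, 27.06).
Mode = (a−1)/b = 12/27.06 ≈ 0.4435.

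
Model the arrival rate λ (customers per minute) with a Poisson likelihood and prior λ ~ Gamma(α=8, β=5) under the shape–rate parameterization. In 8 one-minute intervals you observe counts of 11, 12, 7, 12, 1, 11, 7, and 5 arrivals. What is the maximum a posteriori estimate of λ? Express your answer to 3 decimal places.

λ̂_MAP = 5.615

Σxᵢ = 11+12+7+12+1+11+7+5 = 66, with n = 8.
Posterior ∝ λ^7e^(−5λ) · λ^66e^(−8λ) = λ^73e^(−13λ), i.e. Gamma(shape=74, rate=13).
The mode of a Gamma(a, b) with a ≥ 1 (shape–rate) is (a−1)/b = 73/13 ≈ 5.615.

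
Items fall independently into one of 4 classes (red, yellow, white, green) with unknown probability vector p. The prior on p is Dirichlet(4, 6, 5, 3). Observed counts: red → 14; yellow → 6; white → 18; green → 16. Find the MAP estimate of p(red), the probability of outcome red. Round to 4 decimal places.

The posterior is Dirichlet(αᵢ + nᵢ) = Dirichlet(18, 12, 23, 19).
For a Dirichlet(a₁,…,a_K) with all aᵢ > 1, the mode has j-th component (aⱼ − 1)/(Σaᵢ − K).
Here Σaᵢ = 72 and K = 4, so p(red) = (18 − 1)/(72 − 4) = 17/68 ≈ 0.2500.

MAP estimate of p(red) = 0.2500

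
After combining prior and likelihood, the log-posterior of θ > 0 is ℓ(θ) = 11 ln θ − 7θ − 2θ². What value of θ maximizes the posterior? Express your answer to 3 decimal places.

θ̂_MAP = 1.000

ℓ'(θ) = 11/θ − 7 − 4θ. Setting this to zero and multiplying by θ: 4θ² + 7θ − 11 = 0.
θ = (−7 + √(7² + 4·4·11)) / (2·4) = (−7 + √225) / 8 = (−7 + 15)/8 = 1.
ℓ''(θ) = −11/θ² − 4 < 0, confirming a maximum.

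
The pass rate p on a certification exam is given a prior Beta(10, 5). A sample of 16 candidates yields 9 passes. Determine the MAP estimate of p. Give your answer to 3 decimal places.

p̂_MAP = 0.621

Prior: Beta(10, 5).
Data: 9 successes in 16 trials. The binomial likelihood contributes p^9(1−p)^7, so the posterior is Beta(10+9, 5+7) = Beta(19, 12).
For Beta(a, b) with a, b > 1 the mode is (a−1)/(a+b−2) = 18/29 ≈ 0.621.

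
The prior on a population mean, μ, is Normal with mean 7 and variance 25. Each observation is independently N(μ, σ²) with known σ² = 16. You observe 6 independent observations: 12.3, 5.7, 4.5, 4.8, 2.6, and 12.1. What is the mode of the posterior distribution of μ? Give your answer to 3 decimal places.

μ̂_MAP = 7.000

n = 6; x̄ = (12.3 + 5.7 + 4.5 + 4.8 + 2.6 + 12.1)/6 = 42/6 = 7.
For a Normal prior and Normal likelihood with known variance, the posterior is Normal; its mode equals its mean, the precision-weighted average.
Prior precision 1/σ₀² = 1/25 = 0.04; data precision n/σ² = 6/16 = 0.375.
μ̂ = (0.04·7 + 0.375·7) / (0.04 + 0.375) = 2.905/0.415 = 7.000.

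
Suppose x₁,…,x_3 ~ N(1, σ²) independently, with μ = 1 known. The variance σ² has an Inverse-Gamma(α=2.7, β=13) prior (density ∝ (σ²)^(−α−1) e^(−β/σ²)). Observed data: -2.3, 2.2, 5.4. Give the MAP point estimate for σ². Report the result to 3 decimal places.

Sum of squared deviations about the known mean: SS = (-2.3−1)² + (2.2−1)² + (5.4−1)² = 31.69.
The Normal likelihood contributes (σ²)^(−n/2) exp(−SS/(2σ²)), so the posterior is Inverse-Gamma(α + n/2, β + SS/2) = Inverse-Gamma(4.2, 28.845).
The mode of Inverse-Gamma(a, b) is b/(a+1) = 28.845/5.2 ≈ 5.547.

σ̂²_MAP = 5.547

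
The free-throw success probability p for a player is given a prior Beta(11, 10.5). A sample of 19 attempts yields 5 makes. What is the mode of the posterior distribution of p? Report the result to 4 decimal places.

Prior: Beta(11, 10.5).
Data: 5 successes in 19 trials. The binomial likelihood contributes p^5(1−p)^14, so the posterior is Beta(11+5, 10.5+14) = Beta(16, 24.5).
For Beta(a, b) with a, b > 1 the mode is (a−1)/(a+b−2) = 15/38.5 ≈ 0.3896.

p̂_MAP = 0.3896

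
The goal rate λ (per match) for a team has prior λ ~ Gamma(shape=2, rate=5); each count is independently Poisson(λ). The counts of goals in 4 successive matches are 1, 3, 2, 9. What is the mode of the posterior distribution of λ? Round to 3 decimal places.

λ̂_MAP = 1.778

Σxᵢ = 1+3+2+9 = 15, with n = 4.
Posterior ∝ λe^(−5λ) · λ^15e^(−4λ) = λ^16e^(−9λ), i.e. Gamma(shape=17, rate=9).
The mode of a Gamma(a, b) with a ≥ 1 (shape–rate) is (a−1)/b = 16/9 ≈ 1.778.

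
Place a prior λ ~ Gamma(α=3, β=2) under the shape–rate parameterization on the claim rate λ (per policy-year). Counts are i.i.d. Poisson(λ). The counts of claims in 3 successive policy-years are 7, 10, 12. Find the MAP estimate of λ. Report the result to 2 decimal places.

Σxᵢ = 7+10+12 = 29, with n = 3.
Posterior ∝ λ^2e^(−2λ) · λ^29e^(−3λ) = λ^31e^(−5λ), i.e. Gamma(shape=32, rate=5).
The mode of a Gamma(a, b) with a ≥ 1 (shape–rate) is (a−1)/b = 31/5 ≈ 6.20.

λ̂_MAP = 6.20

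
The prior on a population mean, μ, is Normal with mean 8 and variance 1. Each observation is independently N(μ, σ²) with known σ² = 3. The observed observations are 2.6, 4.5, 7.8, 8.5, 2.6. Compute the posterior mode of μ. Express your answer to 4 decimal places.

μ̂_MAP = 6.2500

n = 5; x̄ = (2.6 + 4.5 + 7.8 + 8.5 + 2.6)/5 = 26/5 = 5.2.
For a Normal prior and Normal likelihood with known variance, the posterior is Normal; its mode equals its mean, the precision-weighted average.
Prior precision 1/σ₀² = 1/1 = 1; data precision n/σ² = 5/3.
μ̂ = (1·8 + (5/3)·5.2) / (1 + 5/3) = (50/3)/(8/3) = 6.2500.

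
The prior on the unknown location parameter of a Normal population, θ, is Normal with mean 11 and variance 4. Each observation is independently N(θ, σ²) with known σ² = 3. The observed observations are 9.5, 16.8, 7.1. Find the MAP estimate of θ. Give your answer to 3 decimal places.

n = 3; x̄ = (9.5 + 16.8 + 7.1)/3 = 33.4/3 = 167/15 ≈ 11.1333.
For a Normal prior and Normal likelihood with known variance, the posterior is Normal; its mode equals its mean, the precision-weighted average.
Prior precision 1/σ₀² = 1/4 = 0.25; data precision n/σ² = 3/3 = 1.
θ̂ = (0.25·11 + 1·(167/15)) / (0.25 + 1) = (833/60)/1.25 = 833/75 ≈ 11.107.

θ̂_MAP = 11.107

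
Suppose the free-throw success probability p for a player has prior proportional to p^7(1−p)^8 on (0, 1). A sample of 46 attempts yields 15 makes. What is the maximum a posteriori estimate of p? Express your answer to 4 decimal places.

p̂_MAP = 0.3607

The prior density ∝ p^7(1−p)^8 is the kernel of Beta(8, 9).
Data: 15 successes in 46 trials. The binomial likelihood contributes p^15(1−p)^31, so the posterior is Beta(8+15, 9+31) = Beta(23, 40).
For Beta(a, b) with a, b > 1 the mode is (a−1)/(a+b−2) = 22/61 ≈ 0.3607.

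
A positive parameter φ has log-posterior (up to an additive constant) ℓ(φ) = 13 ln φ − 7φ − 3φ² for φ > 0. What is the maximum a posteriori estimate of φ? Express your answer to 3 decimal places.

φ̂_MAP = 1.000

ℓ'(φ) = 13/φ − 7 − 6φ. Setting this to zero and multiplying by φ: 6φ² + 7φ − 13 = 0.
φ = (−7 + √(7² + 4·6·13)) / (2·6) = (−7 + √361) / 12 = (−7 + 19)/12 = 1.
ℓ''(φ) = −13/φ² − 6 < 0, confirming a maximum.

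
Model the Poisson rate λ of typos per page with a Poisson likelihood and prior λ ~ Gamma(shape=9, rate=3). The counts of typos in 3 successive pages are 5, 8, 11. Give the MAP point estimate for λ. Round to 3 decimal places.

Σxᵢ = 5+8+11 = 24, with n = 3.
Posterior ∝ λ^8e^(−3λ) · λ^24e^(−3λ) = λ^32e^(−6λ), i.e. Gamma(shape=33, rate=6).
The mode of a Gamma(a, b) with a ≥ 1 (shape–rate) is (a−1)/b = 32/6 ≈ 5.333.

λ̂_MAP = 5.333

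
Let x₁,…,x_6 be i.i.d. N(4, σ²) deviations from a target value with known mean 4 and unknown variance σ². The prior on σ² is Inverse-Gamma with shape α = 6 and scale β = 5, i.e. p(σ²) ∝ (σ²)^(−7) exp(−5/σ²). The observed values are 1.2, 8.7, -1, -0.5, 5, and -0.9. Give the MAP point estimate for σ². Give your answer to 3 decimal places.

σ̂²_MAP = 5.510

Sum of squared deviations about the known mean: SS = (1.2−4)² + (8.7−4)² + (-1−4)² + (-0.5−4)² + (5−4)² + (-0.9−4)² = 100.19.
The Normal likelihood contributes (σ²)^(−n/2) exp(−SS/(2σ²)), so the posterior is Inverse-Gamma(α + n/2, β + SS/2) = Inverse-Gamma(9, 55.095).
The mode of Inverse-Gamma(a, b) is b/(a+1) = 55.095/10 ≈ 5.510.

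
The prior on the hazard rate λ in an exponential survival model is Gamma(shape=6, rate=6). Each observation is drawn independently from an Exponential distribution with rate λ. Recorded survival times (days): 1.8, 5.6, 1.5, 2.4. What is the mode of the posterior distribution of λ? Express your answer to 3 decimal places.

λ̂_MAP = 0.520

The Exponential(rate=λ) likelihood is ∝ λ^n e^(−λΣtᵢ). Here n = 4 and Σtᵢ = 1.8 + 5.6 + 1.5 + 2.4 = 11.3.
Posterior ∝ λ^5e^(−6λ) · λ^4e^(−11.3λ) = λ^9e^(−17.3λ), i.e. Gamma(10, 17.3).
Mode = (a−1)/b = 9/17.3 ≈ 0.520.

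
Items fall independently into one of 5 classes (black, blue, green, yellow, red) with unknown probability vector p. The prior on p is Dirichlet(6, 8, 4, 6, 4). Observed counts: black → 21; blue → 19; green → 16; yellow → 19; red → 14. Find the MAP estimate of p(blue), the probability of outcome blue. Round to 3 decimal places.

The posterior is Dirichlet(αᵢ + nᵢ) = Dirichlet(27, 27, 20, 25, 18).
For a Dirichlet(a₁,…,a_K) with all aᵢ > 1, the mode has j-th component (aⱼ − 1)/(Σaᵢ − K).
Here Σaᵢ = 117 and K = 5, so p(blue) = (27 − 1)/(117 − 5) = 26/112 ≈ 0.232.

MAP estimate of p(blue) = 0.232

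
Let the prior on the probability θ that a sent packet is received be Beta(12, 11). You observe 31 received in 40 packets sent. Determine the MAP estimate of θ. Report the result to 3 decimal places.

θ̂_MAP = 0.689

Prior: Beta(12, 11).
Data: 31 successes in 40 trials. The binomial likelihood contributes θ^31(1−θ)^9, so the posterior is Beta(12+31, 11+9) = Beta(43, 20).
For Beta(a, b) with a, b > 1 the mode is (a−1)/(a+b−2) = 42/61 ≈ 0.689.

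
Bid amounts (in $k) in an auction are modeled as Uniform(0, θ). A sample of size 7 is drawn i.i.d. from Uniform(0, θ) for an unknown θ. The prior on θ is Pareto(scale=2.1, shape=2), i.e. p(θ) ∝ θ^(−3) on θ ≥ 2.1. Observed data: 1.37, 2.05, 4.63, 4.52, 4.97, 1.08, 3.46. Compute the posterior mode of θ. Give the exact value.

θ̂_MAP = 4.97

The Uniform(0, θ) likelihood is θ^(−n) for θ ≥ max(xᵢ), zero otherwise. Here max(xᵢ) = 4.97.
Posterior ∝ θ^(−3) · θ^(−7) = θ^(−10) on θ ≥ max(2.1, 4.97) = 4.97.
This density is strictly decreasing in θ, so the posterior mode lies at the lower boundary of the support.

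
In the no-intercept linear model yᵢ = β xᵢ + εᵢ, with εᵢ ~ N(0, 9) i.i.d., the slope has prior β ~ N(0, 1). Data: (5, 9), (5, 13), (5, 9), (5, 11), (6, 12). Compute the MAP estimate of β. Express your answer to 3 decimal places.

log p(β | y) = −Σ(yᵢ − βxᵢ)²/(2·9) − β²/(2·1) + const.
Setting the derivative to zero: Σxᵢ(yᵢ − βxᵢ)/9 − β/1 = 0, so β = Σxᵢyᵢ / (Σxᵢ² + σ²/τ²).
Σxᵢyᵢ = 5·9 + 5·13 + 5·9 + 5·11 + 6·12 = 282; Σxᵢ² = 136; σ²/τ² = 9.
β̂_MAP = 282 / (136 + 9) = 282/145 ≈ 1.945.

β̂_MAP = 1.945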